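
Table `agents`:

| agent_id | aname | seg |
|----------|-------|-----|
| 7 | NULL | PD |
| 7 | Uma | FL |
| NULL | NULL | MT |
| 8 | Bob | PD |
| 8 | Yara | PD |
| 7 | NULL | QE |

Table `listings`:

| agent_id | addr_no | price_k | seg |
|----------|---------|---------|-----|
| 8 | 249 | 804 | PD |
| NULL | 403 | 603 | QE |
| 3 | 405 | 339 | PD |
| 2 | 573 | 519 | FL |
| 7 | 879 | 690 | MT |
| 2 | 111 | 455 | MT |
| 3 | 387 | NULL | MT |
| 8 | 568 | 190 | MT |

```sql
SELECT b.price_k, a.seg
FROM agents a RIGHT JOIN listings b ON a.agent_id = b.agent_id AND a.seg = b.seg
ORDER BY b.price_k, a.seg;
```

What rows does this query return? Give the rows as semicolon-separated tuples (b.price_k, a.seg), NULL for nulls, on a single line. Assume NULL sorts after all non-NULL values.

RIGHT JOIN keeps every row from `listings`; unmatched rows get NULL for `agents`'s columns.
Matching on a.agent_id = b.agent_id AND a.seg = b.seg. A NULL in a compared column never satisfies the condition.
- a row (agent_id=7, seg=PD): no match.
- a row (agent_id=7, seg=FL): no match.
- a row (agent_id=NULL, seg=MT): no match.
- a row (agent_id=8, seg=PD): matches 1 b row(s) → 1 output row(s).
- a row (agent_id=8, seg=PD): matches 1 b row(s) → 1 output row(s).
- a row (agent_id=7, seg=QE): no match.
- 7 row(s) from b found no a partner → padded with NULL.
After projecting and ordering:
b.price_k | a.seg
190 | NULL
339 | NULL
455 | NULL
519 | NULL
603 | NULL
690 | NULL
804 | PD
804 | PD
NULL | NULL

(190, NULL); (339, NULL); (455, NULL); (519, NULL); (603, NULL); (690, NULL); (804, PD); (804, PD); (NULL, NULL)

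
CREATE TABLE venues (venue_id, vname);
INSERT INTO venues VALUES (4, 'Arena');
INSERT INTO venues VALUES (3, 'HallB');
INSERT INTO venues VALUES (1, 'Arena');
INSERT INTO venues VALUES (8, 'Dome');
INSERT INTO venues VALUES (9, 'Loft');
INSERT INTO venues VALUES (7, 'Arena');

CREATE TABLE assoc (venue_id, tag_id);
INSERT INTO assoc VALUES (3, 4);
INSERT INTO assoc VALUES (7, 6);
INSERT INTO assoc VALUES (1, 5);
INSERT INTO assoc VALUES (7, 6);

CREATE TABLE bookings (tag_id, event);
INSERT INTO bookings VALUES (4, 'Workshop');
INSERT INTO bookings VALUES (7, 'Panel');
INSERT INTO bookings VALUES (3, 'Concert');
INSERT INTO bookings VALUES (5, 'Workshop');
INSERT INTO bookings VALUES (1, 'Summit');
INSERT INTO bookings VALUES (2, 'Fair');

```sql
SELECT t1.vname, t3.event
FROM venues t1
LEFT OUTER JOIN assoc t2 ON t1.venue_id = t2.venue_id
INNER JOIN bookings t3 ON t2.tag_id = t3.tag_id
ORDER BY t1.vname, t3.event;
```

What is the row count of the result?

2

Step 1 — t1 LEFT JOIN t2 on venue_id → 7 row(s).
Then INNER JOIN `bookings t3` on tag_id: keep only rows whose t2.tag_id appears in t3.
Result: 2 row(s).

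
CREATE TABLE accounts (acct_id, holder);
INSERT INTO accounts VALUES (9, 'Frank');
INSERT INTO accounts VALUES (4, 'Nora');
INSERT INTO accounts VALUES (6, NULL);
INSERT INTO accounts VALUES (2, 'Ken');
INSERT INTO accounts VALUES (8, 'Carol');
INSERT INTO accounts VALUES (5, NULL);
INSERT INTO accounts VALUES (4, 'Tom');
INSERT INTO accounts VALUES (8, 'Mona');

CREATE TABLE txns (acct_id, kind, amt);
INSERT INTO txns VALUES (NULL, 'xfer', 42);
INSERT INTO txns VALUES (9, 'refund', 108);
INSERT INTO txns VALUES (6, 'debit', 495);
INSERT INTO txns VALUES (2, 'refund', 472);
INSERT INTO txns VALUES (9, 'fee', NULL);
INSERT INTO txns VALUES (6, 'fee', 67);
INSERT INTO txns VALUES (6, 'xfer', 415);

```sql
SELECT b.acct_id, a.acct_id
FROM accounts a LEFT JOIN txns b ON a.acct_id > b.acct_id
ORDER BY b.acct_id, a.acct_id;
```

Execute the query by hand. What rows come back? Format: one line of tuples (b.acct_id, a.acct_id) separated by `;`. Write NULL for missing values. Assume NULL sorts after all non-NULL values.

(2, 4); (2, 4); (2, 5); (2, 6); (2, 8); (2, 8); (2, 9); (6, 8); (6, 8); (6, 8); (6, 8); (6, 8); (6, 8); (6, 9); (6, 9); (6, 9); (NULL, 2)

LEFT JOIN keeps every row from `accounts`; unmatched rows get NULL for `txns`'s columns.
Matching on a.acct_id > b.acct_id. A NULL in a compared column never satisfies the condition.
- a (acct_id=9) pairs with 4 row(s) of b.
- a (acct_id=4) pairs with 1 row(s) of b.
- a (acct_id=6) pairs with 1 row(s) of b.
- a (acct_id=2) has no partner → padded with NULL.
- a (acct_id=8) pairs with 4 row(s) of b.
- a (acct_id=5) pairs with 1 row(s) of b.
- a (acct_id=4) pairs with 1 row(s) of b.
- a (acct_id=8) pairs with 4 row(s) of b.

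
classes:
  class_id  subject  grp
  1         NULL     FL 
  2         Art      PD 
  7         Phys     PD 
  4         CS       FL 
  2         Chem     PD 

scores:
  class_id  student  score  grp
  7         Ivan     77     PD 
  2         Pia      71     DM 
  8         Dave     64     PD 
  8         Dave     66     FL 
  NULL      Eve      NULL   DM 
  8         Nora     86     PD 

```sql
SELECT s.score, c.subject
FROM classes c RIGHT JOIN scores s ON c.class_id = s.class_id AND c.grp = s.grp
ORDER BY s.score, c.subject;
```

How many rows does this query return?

6

RIGHT JOIN keeps every row from `scores`; unmatched rows get NULL for `classes`'s columns.
Matching on c.class_id = s.class_id AND c.grp = s.grp. A NULL in a compared column never satisfies the condition.
- class_id=1, grp=FL: no matching s row.
- class_id=2, grp=PD: no matching s row.
- class_id=7, grp=PD: 1 matching s row(s), so 1 row(s) emitted.
- class_id=4, grp=FL: no matching s row.
- class_id=2, grp=PD: no matching s row.
- 5 s row(s) had no c match → kept, c columns NULL.
Total: 1 matched + 5 padded = 6 rows.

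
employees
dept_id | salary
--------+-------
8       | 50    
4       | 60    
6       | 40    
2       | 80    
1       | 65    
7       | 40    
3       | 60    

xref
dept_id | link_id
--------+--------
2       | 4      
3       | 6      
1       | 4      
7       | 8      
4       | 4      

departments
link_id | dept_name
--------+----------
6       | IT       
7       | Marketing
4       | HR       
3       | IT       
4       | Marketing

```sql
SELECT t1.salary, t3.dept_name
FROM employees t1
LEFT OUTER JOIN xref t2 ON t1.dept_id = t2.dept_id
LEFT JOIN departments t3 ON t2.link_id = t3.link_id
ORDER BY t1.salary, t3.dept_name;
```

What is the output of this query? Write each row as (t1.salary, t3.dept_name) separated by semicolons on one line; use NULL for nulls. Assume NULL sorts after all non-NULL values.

(40, NULL); (40, NULL); (50, NULL); (60, HR); (60, IT); (60, Marketing); (65, HR); (65, Marketing); (80, HR); (80, Marketing)

Joins associate left-to-right: employees LEFT JOIN xref on dept_id gives 7 intermediate row(s).
Then LEFT JOIN `departments t3` on link_id: each of those 7 rows is kept; rows whose t2.link_id has no match in t3 get NULL for t3's columns.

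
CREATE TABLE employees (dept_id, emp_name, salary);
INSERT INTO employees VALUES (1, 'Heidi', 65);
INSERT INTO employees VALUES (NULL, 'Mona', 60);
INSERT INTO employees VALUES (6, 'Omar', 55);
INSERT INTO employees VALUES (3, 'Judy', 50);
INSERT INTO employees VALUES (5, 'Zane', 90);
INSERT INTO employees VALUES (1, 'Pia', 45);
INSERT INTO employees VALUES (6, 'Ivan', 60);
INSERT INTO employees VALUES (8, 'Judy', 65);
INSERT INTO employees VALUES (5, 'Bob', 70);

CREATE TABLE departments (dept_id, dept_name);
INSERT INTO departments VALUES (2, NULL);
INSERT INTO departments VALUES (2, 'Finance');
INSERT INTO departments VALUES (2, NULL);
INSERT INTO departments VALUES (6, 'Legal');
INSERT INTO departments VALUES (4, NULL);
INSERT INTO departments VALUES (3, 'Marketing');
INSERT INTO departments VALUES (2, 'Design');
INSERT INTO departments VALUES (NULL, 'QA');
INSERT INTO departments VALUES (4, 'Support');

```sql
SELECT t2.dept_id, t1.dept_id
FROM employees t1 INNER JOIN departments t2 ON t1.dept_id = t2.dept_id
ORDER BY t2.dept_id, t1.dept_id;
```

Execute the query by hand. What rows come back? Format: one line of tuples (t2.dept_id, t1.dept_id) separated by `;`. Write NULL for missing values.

(3, 3); (6, 6); (6, 6)

INNER JOIN keeps only pairs where the ON condition holds.
Matching on t1.dept_id = t2.dept_id. A NULL in a compared column never satisfies the condition.
Matched pairs: 3.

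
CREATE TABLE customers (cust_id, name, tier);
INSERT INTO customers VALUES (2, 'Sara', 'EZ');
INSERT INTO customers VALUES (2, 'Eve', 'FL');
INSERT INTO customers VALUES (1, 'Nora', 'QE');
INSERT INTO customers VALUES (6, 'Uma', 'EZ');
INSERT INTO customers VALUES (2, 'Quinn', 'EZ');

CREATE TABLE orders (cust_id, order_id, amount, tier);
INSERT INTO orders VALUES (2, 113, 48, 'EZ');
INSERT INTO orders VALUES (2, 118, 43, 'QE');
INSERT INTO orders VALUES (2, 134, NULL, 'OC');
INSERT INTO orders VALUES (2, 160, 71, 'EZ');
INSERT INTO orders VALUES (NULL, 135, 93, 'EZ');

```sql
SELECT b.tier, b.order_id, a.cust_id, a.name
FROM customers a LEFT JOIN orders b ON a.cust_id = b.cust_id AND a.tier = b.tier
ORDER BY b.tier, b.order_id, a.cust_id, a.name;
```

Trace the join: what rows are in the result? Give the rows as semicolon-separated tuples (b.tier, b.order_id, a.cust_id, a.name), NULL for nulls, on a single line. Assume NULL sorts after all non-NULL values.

(EZ, 113, 2, Quinn); (EZ, 113, 2, Sara); (EZ, 160, 2, Quinn); (EZ, 160, 2, Sara); (NULL, NULL, 1, Nora); (NULL, NULL, 2, Eve); (NULL, NULL, 6, Uma)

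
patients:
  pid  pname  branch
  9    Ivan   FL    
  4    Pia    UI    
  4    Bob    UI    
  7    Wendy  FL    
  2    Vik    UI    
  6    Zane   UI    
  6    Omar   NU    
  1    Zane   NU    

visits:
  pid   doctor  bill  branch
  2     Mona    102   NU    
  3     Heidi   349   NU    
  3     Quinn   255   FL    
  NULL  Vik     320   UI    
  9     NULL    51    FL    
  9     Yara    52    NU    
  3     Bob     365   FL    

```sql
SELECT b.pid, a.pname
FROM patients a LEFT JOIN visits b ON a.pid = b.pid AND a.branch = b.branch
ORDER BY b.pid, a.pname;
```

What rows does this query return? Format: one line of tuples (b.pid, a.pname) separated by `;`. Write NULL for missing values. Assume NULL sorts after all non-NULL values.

LEFT JOIN keeps every row from `patients`; unmatched rows get NULL for `visits`'s columns.
Matching on a.pid = b.pid AND a.branch = b.branch. A NULL in a compared column never satisfies the condition.
Matched pairs: 1; unmatched a rows kept: 7.

(9, Ivan); (NULL, Bob); (NULL, Omar); (NULL, Pia); (NULL, Vik); (NULL, Wendy); (NULL, Zane); (NULL, Zane)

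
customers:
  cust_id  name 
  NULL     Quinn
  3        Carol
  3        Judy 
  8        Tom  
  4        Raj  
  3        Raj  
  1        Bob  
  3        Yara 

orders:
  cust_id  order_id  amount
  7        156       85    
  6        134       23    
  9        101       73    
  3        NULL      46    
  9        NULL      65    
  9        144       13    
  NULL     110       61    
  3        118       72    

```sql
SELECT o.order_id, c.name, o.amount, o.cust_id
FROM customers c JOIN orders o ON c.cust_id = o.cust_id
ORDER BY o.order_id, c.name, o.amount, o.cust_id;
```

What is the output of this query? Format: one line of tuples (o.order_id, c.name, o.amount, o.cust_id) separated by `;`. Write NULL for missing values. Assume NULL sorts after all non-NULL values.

INNER JOIN keeps only pairs where the ON condition holds.
Matching on c.cust_id = o.cust_id. A NULL in a compared column never satisfies the condition.
- c (cust_id=NULL) has no partner → excluded.
- c (cust_id=3) pairs with 2 row(s) of o.
- c (cust_id=3) pairs with 2 row(s) of o.
- c (cust_id=8) has no partner → excluded.
- c (cust_id=4) has no partner → excluded.
- c (cust_id=3) pairs with 2 row(s) of o.
- c (cust_id=1) has no partner → excluded.
- c (cust_id=3) pairs with 2 row(s) of o.
After projecting and ordering:
o.order_id | c.name | o.amount | o.cust_id
118 | Carol | 72 | 3
118 | Judy | 72 | 3
118 | Raj | 72 | 3
118 | Yara | 72 | 3
NULL | Carol | 46 | 3
NULL | Judy | 46 | 3
NULL | Raj | 46 | 3
NULL | Yara | 46 | 3

(118, Carol, 72, 3); (118, Judy, 72, 3); (118, Raj, 72, 3); (118, Yara, 72, 3); (NULL, Carol, 46, 3); (NULL, Judy, 46, 3); (NULL, Raj, 46, 3); (NULL, Yara, 46, 3)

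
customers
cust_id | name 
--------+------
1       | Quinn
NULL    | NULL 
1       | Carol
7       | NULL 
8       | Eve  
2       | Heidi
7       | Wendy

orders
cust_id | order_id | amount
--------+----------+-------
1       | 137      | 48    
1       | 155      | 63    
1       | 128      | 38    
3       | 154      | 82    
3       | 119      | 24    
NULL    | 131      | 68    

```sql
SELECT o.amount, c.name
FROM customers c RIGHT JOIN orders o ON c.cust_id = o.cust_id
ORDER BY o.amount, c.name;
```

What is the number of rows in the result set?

RIGHT JOIN keeps every row from `orders`; unmatched rows get NULL for `customers`'s columns.
Matching on c.cust_id = o.cust_id. A NULL in a compared column never satisfies the condition.
- cust_id=1: 3 matching o row(s), so 3 row(s) emitted.
- cust_id=NULL: no matching o row.
- cust_id=1: 3 matching o row(s), so 3 row(s) emitted.
- cust_id=7: no matching o row.
- cust_id=8: no matching o row.
- cust_id=2: no matching o row.
- cust_id=7: no matching o row.
- 3 row(s) from o found no c partner → padded with NULL.
Total: 6 matched + 3 padded = 9 rows.

9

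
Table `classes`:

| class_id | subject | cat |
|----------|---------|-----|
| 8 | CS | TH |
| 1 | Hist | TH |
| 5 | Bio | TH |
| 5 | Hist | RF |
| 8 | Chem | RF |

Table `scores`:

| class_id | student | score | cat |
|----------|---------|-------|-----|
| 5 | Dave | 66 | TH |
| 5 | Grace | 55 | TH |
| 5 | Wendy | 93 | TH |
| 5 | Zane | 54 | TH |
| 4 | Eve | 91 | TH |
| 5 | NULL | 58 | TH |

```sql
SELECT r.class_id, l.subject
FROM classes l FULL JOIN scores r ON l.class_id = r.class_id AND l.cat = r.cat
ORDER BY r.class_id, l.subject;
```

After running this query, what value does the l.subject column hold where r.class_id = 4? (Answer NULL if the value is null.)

NULL

FULL OUTER JOIN keeps every row from both sides; unmatched rows get NULL for the other side's columns.
Matching on l.class_id = r.class_id AND l.cat = r.cat.
- l[0] class_id=8, cat=TH → no match; kept with NULLs on the r side.
- l[1] class_id=1, cat=TH → no match; kept with NULLs on the r side.
- l[2] class_id=5, cat=TH → 5 match(es) in r → 5 row(s).
- l[3] class_id=5, cat=RF → no match; kept with NULLs on the r side.
- l[4] class_id=8, cat=RF → no match; kept with NULLs on the r side.
- plus 1 unmatched r row(s), each kept with NULL l columns.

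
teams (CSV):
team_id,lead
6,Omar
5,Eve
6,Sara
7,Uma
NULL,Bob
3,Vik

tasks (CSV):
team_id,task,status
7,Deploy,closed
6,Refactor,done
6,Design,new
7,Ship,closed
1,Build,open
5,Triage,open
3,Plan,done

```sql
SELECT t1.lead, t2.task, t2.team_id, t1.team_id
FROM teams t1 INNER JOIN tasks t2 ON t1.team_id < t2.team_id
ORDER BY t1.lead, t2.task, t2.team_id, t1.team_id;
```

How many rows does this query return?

INNER JOIN keeps only pairs where the ON condition holds.
Matching on t1.team_id < t2.team_id. A NULL in a compared column never satisfies the condition.
- t1 row (team_id=6): matches 2 t2 row(s) → 2 output row(s).
- t1 row (team_id=5): matches 4 t2 row(s) → 4 output row(s).
- t1 row (team_id=6): matches 2 t2 row(s) → 2 output row(s).
- t1 row (team_id=7): no match → dropped.
- t1 row (team_id=NULL): no match → dropped.
- t1 row (team_id=3): matches 5 t2 row(s) → 5 output row(s).
Total: 13 rows.

13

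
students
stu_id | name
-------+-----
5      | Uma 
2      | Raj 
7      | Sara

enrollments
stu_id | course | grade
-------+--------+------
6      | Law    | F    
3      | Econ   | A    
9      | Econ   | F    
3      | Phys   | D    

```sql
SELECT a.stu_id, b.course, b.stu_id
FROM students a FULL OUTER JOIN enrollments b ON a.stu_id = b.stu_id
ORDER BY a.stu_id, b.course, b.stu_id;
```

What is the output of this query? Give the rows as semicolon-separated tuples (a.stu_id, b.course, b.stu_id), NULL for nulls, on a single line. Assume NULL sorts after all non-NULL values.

FULL OUTER JOIN keeps every row from both sides; unmatched rows get NULL for the other side's columns.
Matching on a.stu_id = b.stu_id.
- a[0] stu_id=5 → no match; kept with NULLs on the b side.
- a[1] stu_id=2 → no match; kept with NULLs on the b side.
- a[2] stu_id=7 → no match; kept with NULLs on the b side.
- plus 4 unmatched b row(s), each kept with NULL a columns.
After projecting and ordering:
a.stu_id | b.course | b.stu_id
2 | NULL | NULL
5 | NULL | NULL
7 | NULL | NULL
NULL | Econ | 3
NULL | Econ | 9
NULL | Law | 6
NULL | Phys | 3

(2, NULL, NULL); (5, NULL, NULL); (7, NULL, NULL); (NULL, Econ, 3); (NULL, Econ, 9); (NULL, Law, 6); (NULL, Phys, 3)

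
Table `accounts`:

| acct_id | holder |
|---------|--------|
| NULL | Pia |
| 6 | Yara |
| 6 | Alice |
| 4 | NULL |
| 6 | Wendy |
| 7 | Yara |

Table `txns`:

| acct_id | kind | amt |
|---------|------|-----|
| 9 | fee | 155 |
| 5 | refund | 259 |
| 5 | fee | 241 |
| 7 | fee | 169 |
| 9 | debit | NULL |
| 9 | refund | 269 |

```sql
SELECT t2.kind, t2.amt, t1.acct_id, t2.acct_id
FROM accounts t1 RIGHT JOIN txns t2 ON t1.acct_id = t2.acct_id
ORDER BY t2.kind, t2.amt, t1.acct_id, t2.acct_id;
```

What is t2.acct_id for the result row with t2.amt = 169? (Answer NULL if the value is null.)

RIGHT JOIN keeps every row from `txns`; unmatched rows get NULL for `accounts`'s columns.
Matching on t1.acct_id = t2.acct_id. A NULL in a compared column never satisfies the condition.
- acct_id=NULL: no matching t2 row.
- acct_id=6: no matching t2 row.
- acct_id=6: no matching t2 row.
- acct_id=4: no matching t2 row.
- acct_id=6: no matching t2 row.
- acct_id=7: 1 matching t2 row(s), so 1 row(s) emitted.
- 5 row(s) from t2 found no t1 partner → padded with NULL.

7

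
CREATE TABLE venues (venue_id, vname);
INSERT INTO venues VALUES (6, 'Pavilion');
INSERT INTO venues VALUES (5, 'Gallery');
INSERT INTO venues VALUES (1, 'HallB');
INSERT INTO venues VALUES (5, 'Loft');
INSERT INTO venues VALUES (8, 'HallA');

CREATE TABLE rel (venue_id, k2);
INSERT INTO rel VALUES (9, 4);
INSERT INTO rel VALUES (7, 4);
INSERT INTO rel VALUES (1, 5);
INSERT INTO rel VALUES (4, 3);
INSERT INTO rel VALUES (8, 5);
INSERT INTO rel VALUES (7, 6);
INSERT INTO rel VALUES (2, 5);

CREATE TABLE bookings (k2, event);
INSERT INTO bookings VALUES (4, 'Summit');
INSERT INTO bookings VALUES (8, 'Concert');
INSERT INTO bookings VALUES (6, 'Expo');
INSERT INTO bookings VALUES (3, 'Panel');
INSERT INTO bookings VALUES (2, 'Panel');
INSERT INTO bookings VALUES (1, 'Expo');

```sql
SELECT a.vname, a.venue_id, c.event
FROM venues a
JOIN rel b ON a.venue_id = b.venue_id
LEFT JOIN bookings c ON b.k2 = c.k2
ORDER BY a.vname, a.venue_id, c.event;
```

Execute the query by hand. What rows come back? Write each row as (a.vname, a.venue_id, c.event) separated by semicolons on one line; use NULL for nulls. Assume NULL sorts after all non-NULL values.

Joins associate left-to-right: venues INNER JOIN rel on venue_id gives 2 intermediate row(s).
Then LEFT JOIN `bookings c` on k2: each of those 2 rows is kept; rows whose b.k2 has no match in c get NULL for c's columns.

(HallA, 8, NULL); (HallB, 1, NULL)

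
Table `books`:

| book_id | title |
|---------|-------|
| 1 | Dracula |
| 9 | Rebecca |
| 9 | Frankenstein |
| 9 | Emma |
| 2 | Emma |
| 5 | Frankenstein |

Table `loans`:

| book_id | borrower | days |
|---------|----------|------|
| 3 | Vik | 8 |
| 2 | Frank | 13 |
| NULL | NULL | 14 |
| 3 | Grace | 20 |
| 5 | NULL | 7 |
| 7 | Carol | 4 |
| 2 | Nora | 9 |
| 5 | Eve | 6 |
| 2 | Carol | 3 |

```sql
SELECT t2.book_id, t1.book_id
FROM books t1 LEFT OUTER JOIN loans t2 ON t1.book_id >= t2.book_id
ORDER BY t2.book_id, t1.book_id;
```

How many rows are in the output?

LEFT JOIN keeps every row from `books`; unmatched rows get NULL for `loans`'s columns.
Matching on t1.book_id >= t2.book_id. A NULL in a compared column never satisfies the condition.
Matched pairs: 34; unmatched t1 rows kept: 1.
Total: 34 matched + 1 padded = 35 rows.

35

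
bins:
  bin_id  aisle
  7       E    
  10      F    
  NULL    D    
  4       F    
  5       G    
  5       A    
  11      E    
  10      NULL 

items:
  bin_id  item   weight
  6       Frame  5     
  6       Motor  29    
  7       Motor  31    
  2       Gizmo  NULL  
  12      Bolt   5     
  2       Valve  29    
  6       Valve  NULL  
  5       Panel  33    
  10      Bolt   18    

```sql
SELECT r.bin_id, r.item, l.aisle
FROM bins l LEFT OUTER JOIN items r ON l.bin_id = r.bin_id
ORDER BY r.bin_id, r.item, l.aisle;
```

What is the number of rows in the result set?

8

LEFT JOIN keeps every row from `bins`; unmatched rows get NULL for `items`'s columns.
Matching on l.bin_id = r.bin_id. A NULL in a compared column never satisfies the condition.
- l[0] bin_id=7 → 1 match(es) in r → 1 row(s).
- l[1] bin_id=10 → 1 match(es) in r → 1 row(s).
- l[2] bin_id=NULL → no match; kept with NULLs on the r side.
- l[3] bin_id=4 → no match; kept with NULLs on the r side.
- l[4] bin_id=5 → 1 match(es) in r → 1 row(s).
- l[5] bin_id=5 → 1 match(es) in r → 1 row(s).
- l[6] bin_id=11 → no match; kept with NULLs on the r side.
- l[7] bin_id=10 → 1 match(es) in r → 1 row(s).
Total: 5 matched + 3 padded = 8 rows.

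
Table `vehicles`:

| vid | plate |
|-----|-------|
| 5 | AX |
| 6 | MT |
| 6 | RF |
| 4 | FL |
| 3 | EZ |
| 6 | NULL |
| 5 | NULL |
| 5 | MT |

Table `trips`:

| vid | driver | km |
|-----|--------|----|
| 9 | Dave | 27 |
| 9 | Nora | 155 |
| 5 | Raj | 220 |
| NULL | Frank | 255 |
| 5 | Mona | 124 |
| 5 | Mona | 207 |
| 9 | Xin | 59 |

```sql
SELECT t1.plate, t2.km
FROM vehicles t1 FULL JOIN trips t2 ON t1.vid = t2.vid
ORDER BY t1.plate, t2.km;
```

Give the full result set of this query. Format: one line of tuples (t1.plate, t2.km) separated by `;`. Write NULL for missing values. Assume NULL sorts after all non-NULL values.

(AX, 124); (AX, 207); (AX, 220); (EZ, NULL); (FL, NULL); (MT, 124); (MT, 207); (MT, 220); (MT, NULL); (RF, NULL); (NULL, 27); (NULL, 59); (NULL, 124); (NULL, 155); (NULL, 207); (NULL, 220); (NULL, 255); (NULL, NULL)

FULL OUTER JOIN keeps every row from both sides; unmatched rows get NULL for the other side's columns.
Matching on t1.vid = t2.vid. A NULL in a compared column never satisfies the condition.
- vid=5: 3 matching t2 row(s), so 3 row(s) emitted.
- vid=6: no t2 row matches, row kept with t2 columns NULL.
- vid=6: no t2 row matches, row kept with t2 columns NULL.
- vid=4: no t2 row matches, row kept with t2 columns NULL.
- vid=3: no t2 row matches, row kept with t2 columns NULL.
- vid=6: no t2 row matches, row kept with t2 columns NULL.
- vid=5: 3 matching t2 row(s), so 3 row(s) emitted.
- vid=5: 3 matching t2 row(s), so 3 row(s) emitted.
- 4 row(s) from t2 found no t1 partner → padded with NULL.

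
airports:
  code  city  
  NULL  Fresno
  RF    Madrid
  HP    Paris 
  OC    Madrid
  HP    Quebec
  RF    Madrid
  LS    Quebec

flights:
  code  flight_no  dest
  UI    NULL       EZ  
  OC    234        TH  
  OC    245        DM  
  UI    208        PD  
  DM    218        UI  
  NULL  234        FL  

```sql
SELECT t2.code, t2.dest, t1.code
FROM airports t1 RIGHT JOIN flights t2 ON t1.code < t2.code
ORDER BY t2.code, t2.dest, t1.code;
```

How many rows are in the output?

20

RIGHT JOIN keeps every row from `flights`; unmatched rows get NULL for `airports`'s columns.
Matching on t1.code < t2.code. A NULL in a compared column never satisfies the condition.
Matched pairs: 18; unmatched t2 rows kept: 2.
Total: 18 matched + 2 padded = 20 rows.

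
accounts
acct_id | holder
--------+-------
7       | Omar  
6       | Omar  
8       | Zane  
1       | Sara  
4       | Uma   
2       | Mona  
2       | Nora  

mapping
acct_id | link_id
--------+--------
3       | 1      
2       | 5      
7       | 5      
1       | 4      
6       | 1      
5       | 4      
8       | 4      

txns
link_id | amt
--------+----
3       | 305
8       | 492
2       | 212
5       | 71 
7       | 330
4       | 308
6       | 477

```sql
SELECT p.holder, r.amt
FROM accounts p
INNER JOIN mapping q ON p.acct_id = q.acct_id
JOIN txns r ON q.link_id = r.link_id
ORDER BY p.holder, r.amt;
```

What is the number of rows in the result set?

5

Evaluate left to right. First `accounts p INNER JOIN mapping q` on acct_id: 6 row(s).
Then INNER JOIN `txns r` on link_id: keep only rows whose q.link_id appears in r.
Result: 5 row(s).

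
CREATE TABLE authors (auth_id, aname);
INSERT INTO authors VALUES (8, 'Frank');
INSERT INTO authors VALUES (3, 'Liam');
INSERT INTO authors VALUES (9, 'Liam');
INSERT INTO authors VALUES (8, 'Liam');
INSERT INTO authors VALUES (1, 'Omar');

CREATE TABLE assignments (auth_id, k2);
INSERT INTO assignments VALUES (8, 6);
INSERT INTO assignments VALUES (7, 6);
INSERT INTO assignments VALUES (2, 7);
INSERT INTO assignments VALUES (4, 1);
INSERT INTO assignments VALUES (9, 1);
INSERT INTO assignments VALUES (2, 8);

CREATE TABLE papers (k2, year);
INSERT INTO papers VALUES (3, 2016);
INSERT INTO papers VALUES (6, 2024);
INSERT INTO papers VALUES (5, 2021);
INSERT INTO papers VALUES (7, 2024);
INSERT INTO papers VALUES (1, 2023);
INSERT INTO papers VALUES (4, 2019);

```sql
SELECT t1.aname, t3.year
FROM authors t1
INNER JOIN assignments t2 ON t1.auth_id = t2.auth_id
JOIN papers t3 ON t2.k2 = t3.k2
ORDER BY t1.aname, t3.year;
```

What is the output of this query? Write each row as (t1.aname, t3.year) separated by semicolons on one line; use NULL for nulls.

(Frank, 2024); (Liam, 2023); (Liam, 2024)

Joins associate left-to-right: authors INNER JOIN assignments on auth_id gives 3 intermediate row(s).
Then INNER JOIN `papers t3` on k2: keep only rows whose t2.k2 appears in t3.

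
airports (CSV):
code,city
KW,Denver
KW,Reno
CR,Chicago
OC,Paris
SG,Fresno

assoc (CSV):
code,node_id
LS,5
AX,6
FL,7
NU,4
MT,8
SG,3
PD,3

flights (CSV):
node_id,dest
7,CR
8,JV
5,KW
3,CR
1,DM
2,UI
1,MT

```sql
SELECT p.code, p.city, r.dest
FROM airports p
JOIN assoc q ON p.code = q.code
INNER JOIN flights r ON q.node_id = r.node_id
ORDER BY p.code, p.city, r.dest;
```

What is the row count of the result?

1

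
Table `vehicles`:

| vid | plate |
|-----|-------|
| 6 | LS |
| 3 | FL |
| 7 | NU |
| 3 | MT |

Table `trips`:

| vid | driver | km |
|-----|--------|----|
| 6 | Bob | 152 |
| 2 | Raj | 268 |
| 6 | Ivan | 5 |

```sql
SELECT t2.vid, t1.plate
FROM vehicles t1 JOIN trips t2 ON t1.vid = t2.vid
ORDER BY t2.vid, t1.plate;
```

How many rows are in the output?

INNER JOIN keeps only pairs where the ON condition holds.
Matching on t1.vid = t2.vid.
- t1 (vid=6) pairs with 2 row(s) of t2.
- t1 (vid=3) has no partner → excluded.
- t1 (vid=7) has no partner → excluded.
- t1 (vid=3) has no partner → excluded.
Total: 2 rows.

2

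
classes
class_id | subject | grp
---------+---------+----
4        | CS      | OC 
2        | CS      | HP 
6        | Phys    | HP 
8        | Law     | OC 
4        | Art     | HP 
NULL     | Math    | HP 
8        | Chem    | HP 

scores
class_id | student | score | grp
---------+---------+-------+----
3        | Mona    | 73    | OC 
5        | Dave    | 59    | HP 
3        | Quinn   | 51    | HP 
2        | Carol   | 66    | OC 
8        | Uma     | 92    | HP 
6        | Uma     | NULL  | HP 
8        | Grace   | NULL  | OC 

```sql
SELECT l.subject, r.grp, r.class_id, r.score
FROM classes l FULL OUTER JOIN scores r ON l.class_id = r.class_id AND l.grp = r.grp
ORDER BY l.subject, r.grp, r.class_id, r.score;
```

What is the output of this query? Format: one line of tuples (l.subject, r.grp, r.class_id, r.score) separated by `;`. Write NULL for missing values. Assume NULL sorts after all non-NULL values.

(Art, NULL, NULL, NULL); (CS, NULL, NULL, NULL); (CS, NULL, NULL, NULL); (Chem, HP, 8, 92); (Law, OC, 8, NULL); (Math, NULL, NULL, NULL); (Phys, HP, 6, NULL); (NULL, HP, 3, 51); (NULL, HP, 5, 59); (NULL, OC, 2, 66); (NULL, OC, 3, 73)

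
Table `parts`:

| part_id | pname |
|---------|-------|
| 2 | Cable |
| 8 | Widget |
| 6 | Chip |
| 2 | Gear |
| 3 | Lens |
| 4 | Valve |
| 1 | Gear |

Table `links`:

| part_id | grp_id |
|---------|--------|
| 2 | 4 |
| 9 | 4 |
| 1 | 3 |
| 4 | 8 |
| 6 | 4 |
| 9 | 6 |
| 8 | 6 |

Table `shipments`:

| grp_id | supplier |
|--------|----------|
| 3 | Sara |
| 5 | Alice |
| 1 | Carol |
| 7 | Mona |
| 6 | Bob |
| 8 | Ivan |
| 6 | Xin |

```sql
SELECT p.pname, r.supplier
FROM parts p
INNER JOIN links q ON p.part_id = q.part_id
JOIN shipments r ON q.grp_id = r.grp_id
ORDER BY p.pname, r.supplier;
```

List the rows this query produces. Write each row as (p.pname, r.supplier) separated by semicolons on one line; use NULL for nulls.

Step 1 — p INNER JOIN q on part_id → 6 row(s).
Then INNER JOIN `shipments r` on grp_id: keep only rows whose q.grp_id appears in r.

(Gear, Sara); (Valve, Ivan); (Widget, Bob); (Widget, Xin)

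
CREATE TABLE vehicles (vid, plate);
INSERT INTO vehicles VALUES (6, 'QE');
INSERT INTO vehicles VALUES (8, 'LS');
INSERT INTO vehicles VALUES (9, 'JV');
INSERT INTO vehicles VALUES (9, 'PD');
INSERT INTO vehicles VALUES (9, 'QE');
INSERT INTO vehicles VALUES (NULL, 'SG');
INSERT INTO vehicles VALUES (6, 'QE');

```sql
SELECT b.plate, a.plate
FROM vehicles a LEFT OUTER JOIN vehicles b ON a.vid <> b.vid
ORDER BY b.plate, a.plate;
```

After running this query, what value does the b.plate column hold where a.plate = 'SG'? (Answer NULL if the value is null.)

LEFT JOIN keeps every row from `vehicles a`; unmatched rows get NULL for `vehicles b`'s columns.
Matching on a.vid <> b.vid. A NULL in a compared column never satisfies the condition.
- a[0] vid=6 → 4 match(es) in b → 4 row(s).
- a[1] vid=8 → 5 match(es) in b → 5 row(s).
- a[2] vid=9 → 3 match(es) in b → 3 row(s).
- a[3] vid=9 → 3 match(es) in b → 3 row(s).
- a[4] vid=9 → 3 match(es) in b → 3 row(s).
- a[5] vid=NULL → no match; kept with NULLs on the b side.
- a[6] vid=6 → 4 match(es) in b → 4 row(s).

NULL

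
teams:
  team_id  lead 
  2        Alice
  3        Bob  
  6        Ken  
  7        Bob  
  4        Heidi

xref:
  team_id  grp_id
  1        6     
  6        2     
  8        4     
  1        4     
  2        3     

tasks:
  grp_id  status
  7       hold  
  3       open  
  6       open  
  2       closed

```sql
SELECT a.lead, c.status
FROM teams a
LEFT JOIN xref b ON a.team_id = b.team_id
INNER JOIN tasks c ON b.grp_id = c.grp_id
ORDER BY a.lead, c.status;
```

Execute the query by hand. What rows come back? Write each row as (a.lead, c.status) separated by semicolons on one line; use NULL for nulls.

(Alice, open); (Ken, closed)

Step 1 — a LEFT JOIN b on team_id → 5 row(s).
Then INNER JOIN `tasks c` on grp_id: keep only rows whose b.grp_id appears in c.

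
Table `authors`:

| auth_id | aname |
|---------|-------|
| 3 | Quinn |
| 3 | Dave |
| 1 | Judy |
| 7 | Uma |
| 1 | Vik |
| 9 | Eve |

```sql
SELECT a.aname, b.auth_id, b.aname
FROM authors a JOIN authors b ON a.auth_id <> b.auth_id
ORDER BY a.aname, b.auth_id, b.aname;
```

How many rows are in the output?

26

INNER JOIN keeps only pairs where the ON condition holds.
Matching on a.auth_id <> b.auth_id.
Matched pairs: 26.
Total: 26 rows.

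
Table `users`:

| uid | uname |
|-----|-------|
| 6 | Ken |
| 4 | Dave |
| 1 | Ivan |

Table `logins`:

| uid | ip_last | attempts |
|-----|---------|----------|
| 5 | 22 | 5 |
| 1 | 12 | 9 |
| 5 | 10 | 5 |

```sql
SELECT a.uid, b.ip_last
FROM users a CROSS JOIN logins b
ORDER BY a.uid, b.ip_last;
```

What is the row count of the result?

CROSS JOIN pairs every row of `users` with every row of `logins`: 3 × 3 = 9 rows.

9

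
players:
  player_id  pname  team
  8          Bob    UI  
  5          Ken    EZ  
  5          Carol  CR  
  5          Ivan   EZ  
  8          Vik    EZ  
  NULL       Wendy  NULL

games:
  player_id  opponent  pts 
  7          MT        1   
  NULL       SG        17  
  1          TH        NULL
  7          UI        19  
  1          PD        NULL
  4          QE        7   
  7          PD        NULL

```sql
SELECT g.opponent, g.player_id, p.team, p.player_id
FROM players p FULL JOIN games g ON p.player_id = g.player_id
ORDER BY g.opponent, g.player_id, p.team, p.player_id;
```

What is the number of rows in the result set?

13

FULL OUTER JOIN keeps every row from both sides; unmatched rows get NULL for the other side's columns.
Matching on p.player_id = g.player_id. A NULL in a compared column never satisfies the condition.
Matched pairs: 0; unmatched p rows kept: 6; unmatched g rows kept: 7.
Total: 0 matched + 13 padded = 13 rows.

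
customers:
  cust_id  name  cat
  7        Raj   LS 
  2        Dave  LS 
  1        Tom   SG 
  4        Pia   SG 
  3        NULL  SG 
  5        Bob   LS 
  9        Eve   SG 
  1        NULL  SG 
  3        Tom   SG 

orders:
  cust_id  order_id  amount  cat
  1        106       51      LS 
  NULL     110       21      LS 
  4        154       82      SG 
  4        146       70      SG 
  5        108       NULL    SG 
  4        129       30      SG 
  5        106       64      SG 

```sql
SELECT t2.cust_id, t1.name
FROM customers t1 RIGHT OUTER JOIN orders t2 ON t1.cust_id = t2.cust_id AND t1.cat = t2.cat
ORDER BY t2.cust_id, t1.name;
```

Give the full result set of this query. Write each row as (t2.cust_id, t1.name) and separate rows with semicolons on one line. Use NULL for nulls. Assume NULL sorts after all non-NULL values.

(1, NULL); (4, Pia); (4, Pia); (4, Pia); (5, NULL); (5, NULL); (NULL, NULL)

RIGHT JOIN keeps every row from `orders`; unmatched rows get NULL for `customers`'s columns.
Matching on t1.cust_id = t2.cust_id AND t1.cat = t2.cat. A NULL in a compared column never satisfies the condition.
Matched pairs: 3; unmatched t2 rows kept: 4.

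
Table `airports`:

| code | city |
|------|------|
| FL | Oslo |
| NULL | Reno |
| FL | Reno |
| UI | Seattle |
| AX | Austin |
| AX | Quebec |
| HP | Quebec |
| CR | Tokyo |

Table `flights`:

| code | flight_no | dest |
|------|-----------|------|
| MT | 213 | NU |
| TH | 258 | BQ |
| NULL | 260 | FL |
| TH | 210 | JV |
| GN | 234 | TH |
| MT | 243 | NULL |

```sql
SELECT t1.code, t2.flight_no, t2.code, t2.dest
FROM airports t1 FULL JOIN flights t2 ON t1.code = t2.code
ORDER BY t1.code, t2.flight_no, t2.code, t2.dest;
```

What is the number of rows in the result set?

FULL OUTER JOIN keeps every row from both sides; unmatched rows get NULL for the other side's columns.
Matching on t1.code = t2.code. A NULL in a compared column never satisfies the condition.
Matched pairs: 0; unmatched t1 rows kept: 8; unmatched t2 rows kept: 6.
Total: 0 matched + 14 padded = 14 rows.

14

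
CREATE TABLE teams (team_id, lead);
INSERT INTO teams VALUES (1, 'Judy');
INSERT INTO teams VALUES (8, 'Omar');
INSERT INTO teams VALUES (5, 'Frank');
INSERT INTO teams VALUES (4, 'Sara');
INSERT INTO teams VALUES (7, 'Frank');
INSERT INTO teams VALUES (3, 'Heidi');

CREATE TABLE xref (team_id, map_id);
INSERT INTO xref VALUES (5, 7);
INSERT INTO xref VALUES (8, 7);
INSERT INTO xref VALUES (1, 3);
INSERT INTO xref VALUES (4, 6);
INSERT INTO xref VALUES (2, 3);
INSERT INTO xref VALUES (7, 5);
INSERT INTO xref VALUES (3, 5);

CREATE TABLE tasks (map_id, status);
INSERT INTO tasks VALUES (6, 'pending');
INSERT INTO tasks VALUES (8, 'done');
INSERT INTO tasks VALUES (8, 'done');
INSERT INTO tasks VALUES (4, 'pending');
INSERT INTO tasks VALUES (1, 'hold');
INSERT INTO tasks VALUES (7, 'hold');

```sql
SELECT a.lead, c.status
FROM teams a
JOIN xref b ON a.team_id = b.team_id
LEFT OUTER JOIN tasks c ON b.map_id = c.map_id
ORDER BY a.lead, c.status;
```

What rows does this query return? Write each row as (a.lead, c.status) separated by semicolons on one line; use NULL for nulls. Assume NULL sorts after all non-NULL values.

Step 1 — a INNER JOIN b on team_id → 6 row(s).
Then LEFT JOIN `tasks c` on map_id: each of those 6 rows is kept; rows whose b.map_id has no match in c get NULL for c's columns.

(Frank, hold); (Frank, NULL); (Heidi, NULL); (Judy, NULL); (Omar, hold); (Sara, pending)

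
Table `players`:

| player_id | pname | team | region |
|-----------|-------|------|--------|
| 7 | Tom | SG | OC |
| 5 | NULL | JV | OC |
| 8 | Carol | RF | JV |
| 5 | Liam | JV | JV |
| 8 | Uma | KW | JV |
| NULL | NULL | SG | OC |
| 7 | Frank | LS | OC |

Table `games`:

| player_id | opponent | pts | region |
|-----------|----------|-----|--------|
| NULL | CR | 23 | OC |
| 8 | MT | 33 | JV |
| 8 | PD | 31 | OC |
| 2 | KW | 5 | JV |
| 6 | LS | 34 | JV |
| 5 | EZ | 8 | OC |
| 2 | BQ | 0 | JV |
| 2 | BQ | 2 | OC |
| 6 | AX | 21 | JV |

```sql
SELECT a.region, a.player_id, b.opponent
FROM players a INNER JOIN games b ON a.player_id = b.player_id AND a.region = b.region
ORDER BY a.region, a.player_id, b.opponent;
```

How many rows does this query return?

INNER JOIN keeps only pairs where the ON condition holds.
Matching on a.player_id = b.player_id AND a.region = b.region. A NULL in a compared column never satisfies the condition.
Matched pairs: 3.
Total: 3 rows.

3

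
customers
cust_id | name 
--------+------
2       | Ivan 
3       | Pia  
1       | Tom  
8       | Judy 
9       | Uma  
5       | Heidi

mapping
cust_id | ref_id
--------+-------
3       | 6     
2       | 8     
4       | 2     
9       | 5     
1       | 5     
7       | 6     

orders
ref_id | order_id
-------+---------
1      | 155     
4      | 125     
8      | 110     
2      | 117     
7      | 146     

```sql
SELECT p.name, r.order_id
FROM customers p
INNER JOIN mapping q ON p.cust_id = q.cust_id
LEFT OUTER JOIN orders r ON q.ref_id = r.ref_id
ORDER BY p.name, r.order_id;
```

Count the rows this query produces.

Step 1 — p INNER JOIN q on cust_id → 4 row(s).
Then LEFT JOIN `orders r` on ref_id: each of those 4 rows is kept; rows whose q.ref_id has no match in r get NULL for r's columns.
Result: 4 row(s).

4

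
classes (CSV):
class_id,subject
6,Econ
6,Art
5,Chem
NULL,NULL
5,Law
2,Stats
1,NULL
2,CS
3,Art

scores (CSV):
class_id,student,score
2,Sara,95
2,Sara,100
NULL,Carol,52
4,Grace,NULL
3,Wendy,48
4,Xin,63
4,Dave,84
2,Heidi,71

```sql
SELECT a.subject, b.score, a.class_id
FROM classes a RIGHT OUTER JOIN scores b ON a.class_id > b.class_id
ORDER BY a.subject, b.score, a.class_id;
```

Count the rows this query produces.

32

RIGHT JOIN keeps every row from `scores`; unmatched rows get NULL for `classes`'s columns.
Matching on a.class_id > b.class_id. A NULL in a compared column never satisfies the condition.
Matched pairs: 31; unmatched b rows kept: 1.
Total: 31 matched + 1 padded = 32 rows.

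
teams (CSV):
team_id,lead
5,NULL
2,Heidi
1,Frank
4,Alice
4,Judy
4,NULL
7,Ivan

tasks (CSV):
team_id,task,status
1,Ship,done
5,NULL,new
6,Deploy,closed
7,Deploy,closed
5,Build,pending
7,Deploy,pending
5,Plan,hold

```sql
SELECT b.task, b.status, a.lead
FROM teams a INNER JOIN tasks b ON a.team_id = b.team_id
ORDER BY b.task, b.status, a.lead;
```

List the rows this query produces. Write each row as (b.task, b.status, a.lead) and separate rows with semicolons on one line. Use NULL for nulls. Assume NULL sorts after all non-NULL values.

(Build, pending, NULL); (Deploy, closed, Ivan); (Deploy, pending, Ivan); (Plan, hold, NULL); (Ship, done, Frank); (NULL, new, NULL)

INNER JOIN keeps only pairs where the ON condition holds.
Matching on a.team_id = b.team_id.
- a[0] team_id=5 → 3 match(es) in b → 3 row(s).
- a[1] team_id=2 → no match; dropped.
- a[2] team_id=1 → 1 match(es) in b → 1 row(s).
- a[3] team_id=4 → no match; dropped.
- a[4] team_id=4 → no match; dropped.
- a[5] team_id=4 → no match; dropped.
- a[6] team_id=7 → 2 match(es) in b → 2 row(s).
After projecting and ordering:
b.task | b.status | a.lead
Build | pending | NULL
Deploy | closed | Ivan
Deploy | pending | Ivan
Plan | hold | NULL
Ship | done | Frank
NULL | new | NULL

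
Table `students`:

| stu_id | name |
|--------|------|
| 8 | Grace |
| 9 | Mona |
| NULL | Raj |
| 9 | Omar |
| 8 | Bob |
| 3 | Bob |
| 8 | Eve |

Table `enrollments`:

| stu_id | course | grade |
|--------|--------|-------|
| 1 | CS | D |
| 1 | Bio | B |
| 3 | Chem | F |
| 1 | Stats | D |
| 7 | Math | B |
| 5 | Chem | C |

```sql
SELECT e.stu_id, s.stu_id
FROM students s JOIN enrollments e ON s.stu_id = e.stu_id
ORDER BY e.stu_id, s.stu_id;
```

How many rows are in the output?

1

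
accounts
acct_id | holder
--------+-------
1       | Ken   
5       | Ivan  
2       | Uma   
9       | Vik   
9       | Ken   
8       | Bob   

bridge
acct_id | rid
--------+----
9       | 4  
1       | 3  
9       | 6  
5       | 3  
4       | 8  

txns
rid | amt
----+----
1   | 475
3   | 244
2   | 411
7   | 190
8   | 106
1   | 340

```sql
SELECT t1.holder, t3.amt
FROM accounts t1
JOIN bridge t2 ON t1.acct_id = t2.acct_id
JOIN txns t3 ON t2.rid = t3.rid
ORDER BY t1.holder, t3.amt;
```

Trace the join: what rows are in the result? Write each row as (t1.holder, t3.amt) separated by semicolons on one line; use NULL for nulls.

Evaluate left to right. First `accounts t1 INNER JOIN bridge t2` on acct_id: 6 row(s).
Then INNER JOIN `txns t3` on rid: keep only rows whose t2.rid appears in t3.

(Ivan, 244); (Ken, 244)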